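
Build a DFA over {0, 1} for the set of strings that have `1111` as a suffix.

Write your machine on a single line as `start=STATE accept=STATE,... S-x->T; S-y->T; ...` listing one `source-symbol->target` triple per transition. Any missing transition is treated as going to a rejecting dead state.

start=q0; accept=q4; q0-0->q0; q0-1->q1; q1-0->q0; q1-1->q2; q2-0->q0; q2-1->q3; q3-0->q0; q3-1->q4; q4-0->q0; q4-1->q4

Remember how much of `1111` the current input suffix matches. State q0 means no match yet; q1 means the last symbol is `1`; q2 means the last 2 symbols are `11`; q3 means the last 3 symbols are `111`; q4 means the last 4 symbols are `1111`. Only q4 accepts. On a mismatch, fall back to the longest proper suffix that is still a prefix of `1111`.
5 states suffice.
        0   1  
>  q0   q0  q1 
   q1   q0  q2 
   q2   q0  q3 
   q3   q0  q4 
 * q4   q0  q4 
(> = start, * = accepting)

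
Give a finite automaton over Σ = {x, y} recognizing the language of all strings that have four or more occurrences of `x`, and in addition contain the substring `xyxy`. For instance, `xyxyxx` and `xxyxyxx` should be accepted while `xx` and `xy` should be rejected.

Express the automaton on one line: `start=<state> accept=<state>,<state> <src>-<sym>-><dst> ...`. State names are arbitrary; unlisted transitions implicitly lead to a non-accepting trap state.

start=s0 accept=s21,s23 s0-x->s1 s0-y->s0 s1-x->s2 s1-y->s3 s2-x->s4 s2-y->s5 s3-x->s6 s3-y->s7 s4-x->s8 s4-y->s9 s5-x->s10 s5-y->s11 s6-x->s4 s6-y->s12 s7-x->s2 s7-y->s7 s8-x->s13 s8-y->s14 s9-x->s15 s9-y->s16 s10-x->s8 s10-y->s17 s11-x->s4 s11-y->s11 s12-x->s17 s12-y->s12 s13-x->s13 s13-y->s18 s14-x->s19 s14-y->s20 s15-x->s13 s15-y->s21 s16-x->s8 s16-y->s16 s17-x->s21 s17-y->s17 s18-x->s19 s18-y->s22 s19-x->s13 s19-y->s23 s20-x->s13 s20-y->s20 s21-x->s23 s21-y->s21 s22-x->s13 s22-y->s22 s23-x->s23 s23-y->s23

Handle the two conditions separately and then intersect. One (6 states) tracks the count of `x`s, saturating at 5; the other (5 states) tracks whether and how much of `xyxy` has been seen. Each combined state is a pair, one component from each; accept when both components accept.
With 24 states:
          x    y  
>  s0     s1   s0 
   s1     s2   s3 
   s2     s4   s5 
   s3     s6   s7 
   s4     s8   s9 
   s5    s10  s11 
   s6     s4  s12 
   s7     s2   s7 
   s8    s13  s14 
   s9    s15  s16 
   s10    s8  s17 
   s11    s4  s11 
   s12   s17  s12 
   s13   s13  s18 
   s14   s19  s20 
   s15   s13  s21 
   s16    s8  s16 
   s17   s21  s17 
   s18   s19  s22 
   s19   s13  s23 
   s20   s13  s20 
 * s21   s23  s21 
   s22   s13  s22 
 * s23   s23  s23 
(> = start, * = accepting)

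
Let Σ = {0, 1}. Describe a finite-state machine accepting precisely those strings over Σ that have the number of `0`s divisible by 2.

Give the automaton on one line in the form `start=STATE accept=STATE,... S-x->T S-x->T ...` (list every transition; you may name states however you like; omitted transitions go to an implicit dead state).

The only thing that matters is how many `0`s have appeared, reduced mod 2. Use one state per residue: q0 for 0, …, q1 for 1. Reading `0` moves to the next residue; anything else stays put. q0 is accepting.
2 states suffice.
        0   1  
>* q0   q1  q0 
   q1   q0  q1 
(> = start, * = accepting)

start=q0 accept=q0 q0-0->q1 q0-1->q0 q1-0->q0 q1-1->q1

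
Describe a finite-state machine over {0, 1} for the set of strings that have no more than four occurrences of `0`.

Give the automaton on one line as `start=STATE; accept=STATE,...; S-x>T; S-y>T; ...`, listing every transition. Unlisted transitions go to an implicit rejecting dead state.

start=A; accept=A,B,C,D,E; A-0>B; A-1>A; B-0>C; B-1>B; C-0>D; C-1>C; D-0>E; D-1>D; E-0>F; E-1>E; F-0>F; F-1>F

Count `0`s, saturating at 5: states A through E mean 0 through 4 `0`s seen; F means more than 4. Each `0` increments (capped at F); other symbols loop. Accept from {A, B, C, D, E}.
With 6 states:
       0  1 
>* A   B  A 
 * B   C  B 
 * C   D  C 
 * D   E  D 
 * E   F  E 
   F   F  F 
(> = start, * = accepting)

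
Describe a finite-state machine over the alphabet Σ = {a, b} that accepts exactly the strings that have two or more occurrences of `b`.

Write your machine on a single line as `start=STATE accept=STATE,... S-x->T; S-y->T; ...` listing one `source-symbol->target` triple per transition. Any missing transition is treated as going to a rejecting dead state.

Only the number of `b`s matters, and only up to 3. Make a chain s0 → s1 → s2 → s3 advanced by each `b` (with s3 absorbing); every other symbol self-loops. The accepting set is {s2, s3}.
A 4-state machine:
        a   b  
>  s0   s0  s1 
   s1   s1  s2 
 * s2   s2  s3 
 * s3   s3  s3 
(> = start, * = accepting)

start=s0; accept=s2,s3; s0-a->s0; s0-b->s1; s1-a->s1; s1-b->s2; s2-a->s2; s2-b->s3; s3-a->s3; s3-b->s3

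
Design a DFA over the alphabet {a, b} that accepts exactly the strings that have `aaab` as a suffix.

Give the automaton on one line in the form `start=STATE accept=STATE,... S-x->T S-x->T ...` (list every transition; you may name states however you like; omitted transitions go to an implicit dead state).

start=q0 accept=q4 q0-a->q1 q0-b->q0 q1-a->q2 q1-b->q0 q2-a->q3 q2-b->q0 q3-a->q3 q3-b->q4 q4-a->q1 q4-b->q0

Remember how much of `aaab` the current input suffix matches. State q0 means no match yet; q1 means the last symbol is `a`; q2 means the last 2 symbols are `aa`; q3 means the last 3 symbols are `aaa`; q4 means the last 4 symbols are `aaab`. Only q4 accepts. On a mismatch, fall back to the longest proper suffix that is still a prefix of `aaab`.
With 5 states:
        a   b  
>  q0   q1  q0 
   q1   q2  q0 
   q2   q3  q0 
   q3   q3  q4 
 * q4   q1  q0 
(> = start, * = accepting)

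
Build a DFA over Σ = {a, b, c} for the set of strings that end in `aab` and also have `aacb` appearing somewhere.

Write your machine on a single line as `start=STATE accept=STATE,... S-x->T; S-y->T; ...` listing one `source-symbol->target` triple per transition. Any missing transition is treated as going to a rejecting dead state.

start=s0; accept=s8; s0-a->s1; s0-b->s0; s0-c->s0; s1-a->s2; s1-b->s0; s1-c->s0; s2-a->s2; s2-b->s3; s2-c->s4; s3-a->s1; s3-b->s0; s3-c->s0; s4-a->s1; s4-b->s5; s4-c->s0; s5-a->s6; s5-b->s5; s5-c->s5; s6-a->s7; s6-b->s5; s6-c->s5; s7-a->s7; s7-b->s8; s7-c->s5; s8-a->s6; s8-b->s5; s8-c->s5

Run two small machines in parallel and take their product. One (4 states) tracks how much of the suffix `aab` has currently been matched; the other (5 states) tracks whether and how much of `aacb` has been seen. Each combined state is a pair, one component from each; accept when both components accept.
With 9 states:
        a   b   c  
>  s0   s1  s0  s0 
   s1   s2  s0  s0 
   s2   s2  s3  s4 
   s3   s1  s0  s0 
   s4   s1  s5  s0 
   s5   s6  s5  s5 
   s6   s7  s5  s5 
   s7   s7  s8  s5 
 * s8   s6  s5  s5 
(> = start, * = accepting)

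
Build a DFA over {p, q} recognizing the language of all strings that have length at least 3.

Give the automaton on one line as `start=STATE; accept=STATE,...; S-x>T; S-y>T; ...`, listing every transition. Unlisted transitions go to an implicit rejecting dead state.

Count input length up to 4: every symbol moves from S0 toward S4, which means 'more than 3' and absorbs. Accept from {S3, S4}.
A 5-state machine:
        p   q  
>  S0   S1  S1 
   S1   S2  S2 
   S2   S3  S3 
 * S3   S4  S4 
 * S4   S4  S4 
(> = start, * = accepting)

start=S0; accept=S3,S4; S0-p>S1; S0-q>S1; S1-p>S2; S1-q>S2; S2-p>S3; S2-q>S3; S3-p>S4; S3-q>S4; S4-p>S4; S4-q>S4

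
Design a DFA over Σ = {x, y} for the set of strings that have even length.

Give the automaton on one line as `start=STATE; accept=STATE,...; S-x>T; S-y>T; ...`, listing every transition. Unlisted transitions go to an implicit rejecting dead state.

start=q0; accept=q0; q0-x>q1; q0-y>q1; q1-x>q0; q1-y>q0

Only the length mod 2 matters, so use a 2-cycle: from any state, every input symbol moves to the next state, wrapping q1 back to q0. Mark q0 accepting.
A 2-state machine:
        x   y  
>* q0   q1  q1 
   q1   q0  q0 
(> = start, * = accepting)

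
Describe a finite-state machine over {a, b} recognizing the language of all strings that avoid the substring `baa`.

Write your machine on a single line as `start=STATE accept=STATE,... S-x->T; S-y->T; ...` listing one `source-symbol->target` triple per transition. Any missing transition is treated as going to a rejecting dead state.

start=s0; accept=s0,s1,s2; s0-a->s0; s0-b->s1; s1-a->s2; s1-b->s1; s2-a->s3; s2-b->s1; s3-a->s3; s3-b->s3

Track partial matches of the forbidden pattern `baa`. State s3 is a dead state reached once `baa` has occurred; every other state accepts. s0 means no part of `baa` is currently matched.
With 4 states:
        a   b  
>* s0   s0  s1 
 * s1   s2  s1 
 * s2   s3  s1 
   s3   s3  s3 
(> = start, * = accepting)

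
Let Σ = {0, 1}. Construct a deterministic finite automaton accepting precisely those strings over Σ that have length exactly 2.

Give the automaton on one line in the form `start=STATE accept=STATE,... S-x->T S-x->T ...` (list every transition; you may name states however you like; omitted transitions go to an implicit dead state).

start=q0 accept=q2 q0-0->q1 q0-1->q1 q1-0->q2 q1-1->q2 q2-0->q3 q2-1->q3 q3-0->q3 q3-1->q3

Count input length up to 3: every symbol moves from q0 toward q3, which means 'more than 2' and absorbs. Accept from {q2}.
        0   1  
>  q0   q1  q1 
   q1   q2  q2 
 * q2   q3  q3 
   q3   q3  q3 
(> = start, * = accepting)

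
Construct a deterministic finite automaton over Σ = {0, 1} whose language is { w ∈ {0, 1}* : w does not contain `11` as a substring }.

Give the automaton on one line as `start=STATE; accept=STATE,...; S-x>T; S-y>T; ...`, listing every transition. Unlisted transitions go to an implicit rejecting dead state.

start=S0; accept=S0,S1; S0-0>S0; S0-1>S1; S1-0>S0; S1-1>S2; S2-0>S2; S2-1>S2

This is the complement of 'contains `11`'. Use the same substring-matching states — S0 through S2 holding how much of `11` has just been matched — but flip the accepting set: everything except the trap S2 accepts.
A 3-state machine:
        0   1  
>* S0   S0  S1 
 * S1   S0  S2 
   S2   S2  S2 
(> = start, * = accepting)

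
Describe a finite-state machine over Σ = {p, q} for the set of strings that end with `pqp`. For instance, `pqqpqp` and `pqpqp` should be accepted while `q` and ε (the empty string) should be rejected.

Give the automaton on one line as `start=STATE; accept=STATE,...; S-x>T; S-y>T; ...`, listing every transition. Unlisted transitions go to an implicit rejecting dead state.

Remember how much of `pqp` the current input suffix matches. State A means no match yet; B means the last symbol is `p`; C means the last 2 symbols are `pq`; D means the last 3 symbols are `pqp`. Only D accepts. On a mismatch, fall back to the longest proper suffix that is still a prefix of `pqp`.
With 4 states:
       p  q 
>  A   B  A 
   B   B  C 
   C   D  A 
 * D   B  C 
(> = start, * = accepting)

start=A; accept=D; A-p>B; A-q>A; B-p>B; B-q>C; C-p>D; C-q>A; D-p>B; D-q>C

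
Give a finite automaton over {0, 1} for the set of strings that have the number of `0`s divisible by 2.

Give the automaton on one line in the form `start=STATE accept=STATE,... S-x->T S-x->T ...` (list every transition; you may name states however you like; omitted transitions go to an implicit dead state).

The only thing that matters is how many `0`s have appeared, reduced mod 2. Use one state per residue: s0 for 0, …, s1 for 1. Reading `0` moves to the next residue; anything else stays put. s0 is accepting.
A 2-state machine:
        0   1  
>* s0   s1  s0 
   s1   s0  s1 
(> = start, * = accepting)

start=s0 accept=s0 s0-0->s1 s0-1->s0 s1-0->s0 s1-1->s1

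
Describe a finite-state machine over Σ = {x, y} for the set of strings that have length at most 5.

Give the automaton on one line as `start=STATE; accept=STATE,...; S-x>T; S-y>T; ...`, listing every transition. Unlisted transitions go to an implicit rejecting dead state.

start=A; accept=A,B,C,D,E,F; A-x>B; A-y>B; B-x>C; B-y>C; C-x>D; C-y>D; D-x>E; D-y>E; E-x>F; E-y>F; F-x>G; F-y>G; G-x>G; G-y>G

We only need to distinguish lengths 0, 1, …, 5, and '>5'. Chain A → B → C → D → E → F → G on every symbol, with G looping. Accepting states: {A, B, C, D, E, F}.
A 7-state machine:
       x  y 
>* A   B  B 
 * B   C  C 
 * C   D  D 
 * D   E  E 
 * E   F  F 
 * F   G  G 
   G   G  G 
(> = start, * = accepting)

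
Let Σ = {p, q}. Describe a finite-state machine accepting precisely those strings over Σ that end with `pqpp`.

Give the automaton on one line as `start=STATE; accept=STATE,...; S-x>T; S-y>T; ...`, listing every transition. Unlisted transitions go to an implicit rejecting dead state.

start=S0; accept=S4; S0-p>S1; S0-q>S0; S1-p>S1; S1-q>S2; S2-p>S3; S2-q>S0; S3-p>S4; S3-q>S2; S4-p>S1; S4-q>S2

Remember how much of `pqpp` the current input suffix matches. State S0 means no match yet; S1 means the last symbol is `p`; S2 means the last 2 symbols are `pq`; S3 means the last 3 symbols are `pqp`; S4 means the last 4 symbols are `pqpp`. Only S4 accepts. On a mismatch, fall back to the longest proper suffix that is still a prefix of `pqpp`.
With 5 states:
        p   q  
>  S0   S1  S0 
   S1   S1  S2 
   S2   S3  S0 
   S3   S4  S2 
 * S4   S1  S2 
(> = start, * = accepting)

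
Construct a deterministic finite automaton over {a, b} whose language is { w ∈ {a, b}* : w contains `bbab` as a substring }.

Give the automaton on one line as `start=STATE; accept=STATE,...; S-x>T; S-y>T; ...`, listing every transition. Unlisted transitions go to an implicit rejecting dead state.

start=s0; accept=s4; s0-a>s0; s0-b>s1; s1-a>s0; s1-b>s2; s2-a>s3; s2-b>s2; s3-a>s0; s3-b>s4; s4-a>s4; s4-b>s4

Track how much of `bbab` has been matched so far: state s0 is no progress, s4 is the absorbing accept state reached once `bbab` has occurred. Intermediate states record partial matches; on a mismatch, fall back to the longest reusable overlap.
With 5 states:
        a   b  
>  s0   s0  s1 
   s1   s0  s2 
   s2   s3  s2 
   s3   s0  s4 
 * s4   s4  s4 
(> = start, * = accepting)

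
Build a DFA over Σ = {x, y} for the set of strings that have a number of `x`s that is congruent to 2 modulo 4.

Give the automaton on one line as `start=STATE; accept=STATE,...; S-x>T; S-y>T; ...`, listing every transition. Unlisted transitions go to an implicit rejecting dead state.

start=q0; accept=q2; q0-x>q1; q0-y>q0; q1-x>q2; q1-y>q1; q2-x>q3; q2-y>q2; q3-x>q0; q3-y>q3

The only thing that matters is how many `x`s have appeared, reduced mod 4. Use one state per residue: q0 for 0, …, q3 for 3. Reading `x` moves to the next residue; anything else stays put. q2 is accepting.
        x   y  
>  q0   q1  q0 
   q1   q2  q1 
 * q2   q3  q2 
   q3   q0  q3 
(> = start, * = accepting)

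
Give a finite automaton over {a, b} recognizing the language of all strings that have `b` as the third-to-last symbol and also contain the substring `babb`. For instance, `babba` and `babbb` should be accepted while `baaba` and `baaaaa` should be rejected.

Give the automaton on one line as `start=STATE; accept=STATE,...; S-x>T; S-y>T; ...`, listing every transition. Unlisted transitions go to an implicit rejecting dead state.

start=s0; accept=s5,s6,s7,s8; s0-a>s0; s0-b>s1; s1-a>s2; s1-b>s1; s2-a>s0; s2-b>s3; s3-a>s2; s3-b>s4; s4-a>s5; s4-b>s6; s5-a>s7; s5-b>s8; s6-a>s5; s6-b>s6; s7-a>s9; s7-b>s10; s8-a>s11; s8-b>s4; s9-a>s9; s9-b>s10; s10-a>s11; s10-b>s4; s11-a>s7; s11-b>s8

Build one automaton per condition and run them in lockstep. One (15 states) tracks the last 3 symbols read; the other (5 states) tracks whether and how much of `babb` has been seen. Each combined state is a pair, one component from each; accept when both components accept. Equivalent product states are then merged.
          a    b  
>  s0     s0   s1 
   s1     s2   s1 
   s2     s0   s3 
   s3     s2   s4 
   s4     s5   s6 
 * s5     s7   s8 
 * s6     s5   s6 
 * s7     s9  s10 
 * s8    s11   s4 
   s9     s9  s10 
   s10   s11   s4 
   s11    s7   s8 
(> = start, * = accepting)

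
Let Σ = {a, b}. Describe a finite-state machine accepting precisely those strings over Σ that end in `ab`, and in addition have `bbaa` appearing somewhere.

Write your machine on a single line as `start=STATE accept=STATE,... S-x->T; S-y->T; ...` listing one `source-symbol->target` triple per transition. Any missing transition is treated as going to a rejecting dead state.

Handle the two conditions separately and then intersect. The first has 3 states tracking how much of the suffix `ab` has currently been matched; the second has 5 states tracking whether and how much of `bbaa` has been seen. A product state is a pair (one from each), accepting exactly when both do.
9 states suffice.
        a   b  
>  q0   q1  q2 
   q1   q1  q3 
   q2   q1  q4 
   q3   q1  q4 
   q4   q5  q4 
   q5   q6  q3 
   q6   q6  q7 
 * q7   q6  q8 
   q8   q6  q8 
(> = start, * = accepting)

start=q0; accept=q7; q0-a->q1; q0-b->q2; q1-a->q1; q1-b->q3; q2-a->q1; q2-b->q4; q3-a->q1; q3-b->q4; q4-a->q5; q4-b->q4; q5-a->q6; q5-b->q3; q6-a->q6; q6-b->q7; q7-a->q6; q7-b->q8; q8-a->q6; q8-b->q8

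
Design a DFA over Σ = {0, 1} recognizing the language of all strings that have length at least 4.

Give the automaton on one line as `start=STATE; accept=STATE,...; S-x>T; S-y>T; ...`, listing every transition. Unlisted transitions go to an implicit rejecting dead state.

start=S0; accept=S4,S5; S0-0>S1; S0-1>S1; S1-0>S2; S1-1>S2; S2-0>S3; S2-1>S3; S3-0>S4; S3-1>S4; S4-0>S5; S4-1>S5; S5-0>S5; S5-1>S5

We only need to distinguish lengths 0, 1, …, 4, and '>4'. Chain S0 → S1 → S2 → S3 → S4 → S5 on every symbol, with S5 looping. Accepting states: {S4, S5}.
With 6 states:
        0   1  
>  S0   S1  S1 
   S1   S2  S2 
   S2   S3  S3 
   S3   S4  S4 
 * S4   S5  S5 
 * S5   S5  S5 
(> = start, * = accepting)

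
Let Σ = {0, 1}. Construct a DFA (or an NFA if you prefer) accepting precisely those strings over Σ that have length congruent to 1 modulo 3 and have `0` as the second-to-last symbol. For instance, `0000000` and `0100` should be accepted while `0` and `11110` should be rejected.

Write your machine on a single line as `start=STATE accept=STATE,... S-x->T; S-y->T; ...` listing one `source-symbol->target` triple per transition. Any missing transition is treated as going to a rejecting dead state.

Run two small machines in parallel and take their product. One (3 states) tracks the input length modulo 3; the other (7 states) tracks the last 2 symbols read. Each combined state is a pair, one component from each; accept when both components accept. Equivalent product states are then merged.
        0   1  
>  s0   s1  s1 
   s1   s2  s2 
   s2   s3  s0 
   s3   s4  s4 
 * s4   s2  s2 
(> = start, * = accepting)

start=s0; accept=s4; s0-0->s1; s0-1->s1; s1-0->s2; s1-1->s2; s2-0->s3; s2-1->s0; s3-0->s4; s3-1->s4; s4-0->s2; s4-1->s2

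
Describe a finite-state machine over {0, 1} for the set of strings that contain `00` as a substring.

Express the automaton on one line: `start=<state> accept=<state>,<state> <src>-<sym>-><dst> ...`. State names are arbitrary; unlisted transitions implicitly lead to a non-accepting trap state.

start=q0 accept=q2 q0-0->q1 q0-1->q0 q1-0->q2 q1-1->q0 q2-0->q2 q2-1->q2

Track how much of `00` has been matched so far: state q0 is no progress, q2 is the absorbing accept state reached once `00` has occurred. Intermediate states record partial matches; on a mismatch, fall back to the longest reusable overlap.
With 3 states:
        0   1  
>  q0   q1  q0 
   q1   q2  q0 
 * q2   q2  q2 
(> = start, * = accepting)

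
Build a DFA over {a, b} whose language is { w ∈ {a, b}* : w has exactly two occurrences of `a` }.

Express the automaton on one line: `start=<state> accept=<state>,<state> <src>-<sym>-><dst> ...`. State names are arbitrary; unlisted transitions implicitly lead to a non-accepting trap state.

Count `a`s, saturating at 3: states S0 through S2 mean 0 through 2 `a`s seen; S3 means more than 2. Each `a` increments (capped at S3); other symbols loop. Accept from {S2}.
With 4 states:
        a   b  
>  S0   S1  S0 
   S1   S2  S1 
 * S2   S3  S2 
   S3   S3  S3 
(> = start, * = accepting)

start=S0 accept=S2 S0-a->S1 S0-b->S0 S1-a->S2 S1-b->S1 S2-a->S3 S2-b->S2 S3-a->S3 S3-b->S3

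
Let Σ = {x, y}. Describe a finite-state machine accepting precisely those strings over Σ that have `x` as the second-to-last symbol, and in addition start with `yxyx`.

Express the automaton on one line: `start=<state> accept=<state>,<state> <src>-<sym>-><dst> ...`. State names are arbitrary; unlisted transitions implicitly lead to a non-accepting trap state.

Run two small machines in parallel and take their product. One (7 states) tracks the last 2 symbols read; the other (6 states) tracks whether the input so far still matches the prefix `yxyx`. Each combined state is a pair, one component from each; accept when both components accept. After merging equivalent states the machine shrinks.
        x   y  
>  q0   q1  q2 
   q1   q1  q1 
   q2   q3  q1 
   q3   q1  q4 
   q4   q5  q1 
   q5   q6  q7 
 * q6   q6  q7 
 * q7   q5  q8 
   q8   q5  q8 
(> = start, * = accepting)

start=q0 accept=q6,q7 q0-x->q1 q0-y->q2 q1-x->q1 q1-y->q1 q2-x->q3 q2-y->q1 q3-x->q1 q3-y->q4 q4-x->q5 q4-y->q1 q5-x->q6 q5-y->q7 q6-x->q6 q6-y->q7 q7-x->q5 q7-y->q8 q8-x->q5 q8-y->q8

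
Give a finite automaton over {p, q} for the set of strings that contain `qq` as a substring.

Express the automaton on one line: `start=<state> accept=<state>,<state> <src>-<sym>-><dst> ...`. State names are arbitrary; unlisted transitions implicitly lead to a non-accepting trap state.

States A..B record the length of the longest prefix of `qq` that matches the current input suffix. Reaching C means `qq` has been seen, and we stay there forever. Accept from C.
A 3-state machine:
       p  q 
>  A   A  B 
   B   A  C 
 * C   C  C 
(> = start, * = accepting)

start=A accept=C A-p->A A-q->B B-p->A B-q->C C-p->C C-q->C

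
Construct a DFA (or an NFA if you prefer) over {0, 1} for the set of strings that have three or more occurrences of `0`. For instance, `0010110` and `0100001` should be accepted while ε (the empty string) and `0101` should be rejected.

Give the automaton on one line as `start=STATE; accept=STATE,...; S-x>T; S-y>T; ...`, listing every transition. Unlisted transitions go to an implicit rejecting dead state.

start=q0; accept=q3,q4; q0-0>q1; q0-1>q0; q1-0>q2; q1-1>q1; q2-0>q3; q2-1>q2; q3-0>q4; q3-1>q3; q4-0>q4; q4-1>q4

Only the number of `0`s matters, and only up to 4. Make a chain q0 → q1 → q2 → q3 → q4 advanced by each `0` (with q4 absorbing); every other symbol self-loops. The accepting set is {q3, q4}.
5 states suffice.
        0   1  
>  q0   q1  q0 
   q1   q2  q1 
   q2   q3  q2 
 * q3   q4  q3 
 * q4   q4  q4 
(> = start, * = accepting)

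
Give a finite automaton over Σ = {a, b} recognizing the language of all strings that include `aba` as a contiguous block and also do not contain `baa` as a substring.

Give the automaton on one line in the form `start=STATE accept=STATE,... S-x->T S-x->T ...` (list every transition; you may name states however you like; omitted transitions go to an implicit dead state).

start=q0 accept=q5,q8 q0-a->q1 q0-b->q2 q1-a->q1 q1-b->q3 q2-a->q4 q2-b->q2 q3-a->q5 q3-b->q2 q4-a->q6 q4-b->q3 q5-a->q7 q5-b->q8 q6-a->q6 q6-b->q9 q7-a->q7 q7-b->q7 q8-a->q5 q8-b->q8 q9-a->q7 q9-b->q10 q10-a->q6 q10-b->q10

Handle the two conditions separately and then intersect. The first has 4 states tracking whether and how much of `aba` has been seen; the second has 4 states tracking partial matches of the forbidden pattern `baa`. A product state is a pair (one from each), accepting exactly when both do.
An 11-state machine:
          a    b  
>  q0     q1   q2 
   q1     q1   q3 
   q2     q4   q2 
   q3     q5   q2 
   q4     q6   q3 
 * q5     q7   q8 
   q6     q6   q9 
   q7     q7   q7 
 * q8     q5   q8 
   q9     q7  q10 
   q10    q6  q10 
(> = start, * = accepting)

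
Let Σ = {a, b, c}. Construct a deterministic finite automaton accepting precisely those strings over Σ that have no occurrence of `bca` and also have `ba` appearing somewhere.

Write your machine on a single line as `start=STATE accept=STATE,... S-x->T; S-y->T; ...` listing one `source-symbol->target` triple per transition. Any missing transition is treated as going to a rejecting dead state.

Handle the two conditions separately and then intersect. The first has 4 states tracking partial matches of the forbidden pattern `bca`; the second has 3 states tracking whether and how much of `ba` has been seen. A product state is a pair (one from each), accepting exactly when both do. After merging equivalent states the machine shrinks.
7 states suffice.
        a   b   c  
>  q0   q0  q1  q0 
   q1   q2  q1  q3 
 * q2   q2  q4  q2 
   q3   q5  q1  q0 
 * q4   q2  q4  q6 
   q5   q5  q5  q5 
 * q6   q5  q4  q2 
(> = start, * = accepting)

start=q0; accept=q2,q4,q6; q0-a->q0; q0-b->q1; q0-c->q0; q1-a->q2; q1-b->q1; q1-c->q3; q2-a->q2; q2-b->q4; q2-c->q2; q3-a->q5; q3-b->q1; q3-c->q0; q4-a->q2; q4-b->q4; q4-c->q6; q5-a->q5; q5-b->q5; q5-c->q5; q6-a->q5; q6-b->q4; q6-c->q2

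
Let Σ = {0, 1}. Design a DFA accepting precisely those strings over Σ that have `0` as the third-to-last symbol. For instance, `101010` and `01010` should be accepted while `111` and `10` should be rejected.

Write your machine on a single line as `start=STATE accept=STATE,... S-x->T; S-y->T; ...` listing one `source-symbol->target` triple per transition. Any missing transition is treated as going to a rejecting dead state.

start=q0; accept=q7,q8,q9,q10; q0-0->q1; q0-1->q2; q1-0->q3; q1-1->q4; q2-0->q5; q2-1->q6; q3-0->q7; q3-1->q8; q4-0->q9; q4-1->q10; q5-0->q11; q5-1->q12; q6-0->q13; q6-1->q14; q7-0->q7; q7-1->q8; q8-0->q9; q8-1->q10; q9-0->q11; q9-1->q12; q10-0->q13; q10-1->q14; q11-0->q7; q11-1->q8; q12-0->q9; q12-1->q10; q13-0->q11; q13-1->q12; q14-0->q13; q14-1->q14

A DFA must remember the last 3 symbols (since which symbol is third-to-last isn't known until the input ends). Use one state per possible window of the last ≤3 symbols; accept from those whose window starts with `0`.
          0    1  
>  q0     q1   q2 
   q1     q3   q4 
   q2     q5   q6 
   q3     q7   q8 
   q4     q9  q10 
   q5    q11  q12 
   q6    q13  q14 
 * q7     q7   q8 
 * q8     q9  q10 
 * q9    q11  q12 
 * q10   q13  q14 
   q11    q7   q8 
   q12    q9  q10 
   q13   q11  q12 
   q14   q13  q14 
(> = start, * = accepting)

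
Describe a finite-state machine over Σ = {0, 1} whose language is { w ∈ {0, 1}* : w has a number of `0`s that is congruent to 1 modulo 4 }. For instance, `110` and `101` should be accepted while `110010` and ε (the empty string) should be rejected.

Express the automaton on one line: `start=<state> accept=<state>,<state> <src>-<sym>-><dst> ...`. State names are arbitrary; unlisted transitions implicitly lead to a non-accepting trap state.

start=q0 accept=q1 q0-0->q1 q0-1->q0 q1-0->q2 q1-1->q1 q2-0->q3 q2-1->q2 q3-0->q0 q3-1->q3

Keep the running count of `0`s modulo 4: each `0` advances along the cycle q0 → q1 → q2 → q3 → q0 while other symbols loop. Accept at q1.
A 4-state machine:
        0   1  
>  q0   q1  q0 
 * q1   q2  q1 
   q2   q3  q2 
   q3   q0  q3 
(> = start, * = accepting)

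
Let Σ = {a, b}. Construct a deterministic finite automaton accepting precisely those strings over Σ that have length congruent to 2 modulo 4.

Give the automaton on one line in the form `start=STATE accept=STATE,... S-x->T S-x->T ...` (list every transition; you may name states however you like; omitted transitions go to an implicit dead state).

Count input length modulo 4: every symbol advances one step around the cycle q0 → q1 → q2 → q3 → q0. Accept at q2.
A 4-state machine:
        a   b  
>  q0   q1  q1 
   q1   q2  q2 
 * q2   q3  q3 
   q3   q0  q0 
(> = start, * = accepting)

start=q0 accept=q2 q0-a->q1 q0-b->q1 q1-a->q2 q1-b->q2 q2-a->q3 q2-b->q3 q3-a->q0 q3-b->q0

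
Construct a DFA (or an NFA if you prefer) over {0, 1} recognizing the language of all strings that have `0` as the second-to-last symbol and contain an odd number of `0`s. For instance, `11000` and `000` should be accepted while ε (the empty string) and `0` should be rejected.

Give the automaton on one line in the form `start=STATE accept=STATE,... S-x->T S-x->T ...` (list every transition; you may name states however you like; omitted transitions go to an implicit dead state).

Run two small machines in parallel and take their product. The first has 7 states tracking the last 2 symbols read; the second has 2 states tracking the count of `0`s modulo 2. A product state is a pair (one from each), accepting exactly when both do. Equivalent product states are then merged.
With 6 states:
        0   1  
>  S0   S1  S0 
   S1   S2  S3 
   S2   S4  S0 
 * S3   S2  S5 
 * S4   S2  S3 
   S5   S2  S5 
(> = start, * = accepting)

start=S0 accept=S3,S4 S0-0->S1 S0-1->S0 S1-0->S2 S1-1->S3 S2-0->S4 S2-1->S0 S3-0->S2 S3-1->S5 S4-0->S2 S4-1->S3 S5-0->S2 S5-1->S5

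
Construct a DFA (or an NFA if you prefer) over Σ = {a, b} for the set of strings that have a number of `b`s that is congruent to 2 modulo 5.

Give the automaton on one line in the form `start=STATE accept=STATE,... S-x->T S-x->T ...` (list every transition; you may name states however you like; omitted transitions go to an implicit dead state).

start=S0 accept=S2 S0-a->S0 S0-b->S1 S1-a->S1 S1-b->S2 S2-a->S2 S2-b->S3 S3-a->S3 S3-b->S4 S4-a->S4 S4-b->S0

The only thing that matters is how many `b`s have appeared, reduced mod 5. Use one state per residue: S0 for 0, …, S4 for 4. Reading `b` moves to the next residue; anything else stays put. S2 is accepting.
        a   b  
>  S0   S0  S1 
   S1   S1  S2 
 * S2   S2  S3 
   S3   S3  S4 
   S4   S4  S0 
(> = start, * = accepting)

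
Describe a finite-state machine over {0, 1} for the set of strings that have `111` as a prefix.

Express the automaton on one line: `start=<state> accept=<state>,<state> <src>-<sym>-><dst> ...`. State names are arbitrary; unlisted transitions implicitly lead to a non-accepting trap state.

Walk along `111` while the input agrees: from q0 take `1` to q1, and so on. Any deviation drops to the rejecting sink q4. Once q3 is reached the prefix is confirmed and every continuation is accepted.
A 5-state machine:
        0   1  
>  q0   q4  q1 
   q1   q4  q2 
   q2   q4  q3 
 * q3   q3  q3 
   q4   q4  q4 
(> = start, * = accepting)

start=q0 accept=q3 q0-0->q4 q0-1->q1 q1-0->q4 q1-1->q2 q2-0->q4 q2-1->q3 q3-0->q3 q3-1->q3 q4-0->q4 q4-1->q4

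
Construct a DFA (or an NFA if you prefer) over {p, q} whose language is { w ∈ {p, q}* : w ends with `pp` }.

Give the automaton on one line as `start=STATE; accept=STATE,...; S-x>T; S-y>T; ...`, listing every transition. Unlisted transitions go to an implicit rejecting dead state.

Let each state record the length of the longest suffix of the input read so far that is also a prefix of `pp`. S1 means the last symbol is `p`; S2 means the last 2 symbols are `pp`. Accept only at S2, where the string currently ends in `pp`.
        p   q  
>  S0   S1  S0 
   S1   S2  S0 
 * S2   S2  S0 
(> = start, * = accepting)

start=S0; accept=S2; S0-p>S1; S0-q>S0; S1-p>S2; S1-q>S0; S2-p>S2; S2-q>S0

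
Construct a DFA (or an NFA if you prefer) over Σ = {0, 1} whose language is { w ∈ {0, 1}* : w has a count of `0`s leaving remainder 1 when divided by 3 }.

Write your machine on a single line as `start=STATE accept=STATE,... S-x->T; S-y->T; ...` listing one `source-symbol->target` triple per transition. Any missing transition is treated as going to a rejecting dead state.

start=s0; accept=s1; s0-0->s1; s0-1->s0; s1-0->s2; s1-1->s1; s2-0->s0; s2-1->s2

The only thing that matters is how many `0`s have appeared, reduced mod 3. Use one state per residue: s0 for 0, …, s2 for 2. Reading `0` moves to the next residue; anything else stays put. s1 is accepting.
A 3-state machine:
        0   1  
>  s0   s1  s0 
 * s1   s2  s1 
   s2   s0  s2 
(> = start, * = accepting)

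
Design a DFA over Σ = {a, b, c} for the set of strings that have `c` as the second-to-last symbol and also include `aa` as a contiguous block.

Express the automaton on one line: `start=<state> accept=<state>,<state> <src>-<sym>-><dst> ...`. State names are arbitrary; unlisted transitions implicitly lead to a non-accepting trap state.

start=q0 accept=q4,q5 q0-a->q1 q0-b->q0 q0-c->q0 q1-a->q2 q1-b->q0 q1-c->q0 q2-a->q2 q2-b->q2 q2-c->q3 q3-a->q4 q3-b->q4 q3-c->q5 q4-a->q2 q4-b->q2 q4-c->q3 q5-a->q4 q5-b->q4 q5-c->q5

Handle the two conditions separately and then intersect. The first has 13 states tracking the last 2 symbols read; the second has 3 states tracking whether and how much of `aa` has been seen. A product state is a pair (one from each), accepting exactly when both do. After merging equivalent states the machine shrinks.
6 states suffice.
        a   b   c  
>  q0   q1  q0  q0 
   q1   q2  q0  q0 
   q2   q2  q2  q3 
   q3   q4  q4  q5 
 * q4   q2  q2  q3 
 * q5   q4  q4  q5 
(> = start, * = accepting)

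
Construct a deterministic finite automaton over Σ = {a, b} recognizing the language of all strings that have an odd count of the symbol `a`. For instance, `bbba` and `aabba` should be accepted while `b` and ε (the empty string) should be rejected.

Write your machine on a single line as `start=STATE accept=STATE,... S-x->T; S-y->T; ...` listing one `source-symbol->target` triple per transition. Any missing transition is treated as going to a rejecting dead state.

start=s0; accept=s1; s0-a->s1; s0-b->s0; s1-a->s0; s1-b->s1

The only thing that matters is how many `a`s have appeared, reduced mod 2. Use one state per residue: s0 for 0, …, s1 for 1. Reading `a` moves to the next residue; anything else stays put. s1 is accepting.
        a   b  
>  s0   s1  s0 
 * s1   s0  s1 
(> = start, * = accepting)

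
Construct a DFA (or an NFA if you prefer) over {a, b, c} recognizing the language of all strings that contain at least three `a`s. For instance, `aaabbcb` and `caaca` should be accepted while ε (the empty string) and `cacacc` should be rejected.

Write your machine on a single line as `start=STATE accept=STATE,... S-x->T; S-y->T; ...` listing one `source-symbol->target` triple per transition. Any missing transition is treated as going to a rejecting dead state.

Only the number of `a`s matters, and only up to 4. Make a chain q0 → q1 → q2 → q3 → q4 advanced by each `a` (with q4 absorbing); every other symbol self-loops. The accepting set is {q3, q4}.
A 5-state machine:
        a   b   c  
>  q0   q1  q0  q0 
   q1   q2  q1  q1 
   q2   q3  q2  q2 
 * q3   q4  q3  q3 
 * q4   q4  q4  q4 
(> = start, * = accepting)

start=q0; accept=q3,q4; q0-a->q1; q0-b->q0; q0-c->q0; q1-a->q2; q1-b->q1; q1-c->q1; q2-a->q3; q2-b->q2; q2-c->q2; q3-a->q4; q3-b->q3; q3-c->q3; q4-a->q4; q4-b->q4; q4-c->q4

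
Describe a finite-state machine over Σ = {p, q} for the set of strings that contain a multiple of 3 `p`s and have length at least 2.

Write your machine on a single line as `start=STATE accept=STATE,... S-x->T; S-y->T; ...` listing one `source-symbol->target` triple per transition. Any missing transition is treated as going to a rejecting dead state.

start=A; accept=E; A-p->B; A-q->C; B-p->D; B-q->B; C-p->B; C-q->E; D-p->E; D-q->D; E-p->B; E-q->E

Run two small machines in parallel and take their product. The first has 3 states tracking the count of `p`s modulo 3; the second has 4 states tracking the input length, saturating at 3. A product state is a pair (one from each), accepting exactly when both do. Minimizing collapses redundant product states.
       p  q 
>  A   B  C 
   B   D  B 
   C   B  E 
   D   E  D 
 * E   B  E 
(> = start, * = accepting)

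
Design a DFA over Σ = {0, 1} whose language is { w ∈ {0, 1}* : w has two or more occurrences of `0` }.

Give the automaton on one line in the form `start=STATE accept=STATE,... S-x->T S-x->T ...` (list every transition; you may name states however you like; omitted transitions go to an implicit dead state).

Only the number of `0`s matters, and only up to 3. Make a chain q0 → q1 → q2 → q3 advanced by each `0` (with q3 absorbing); every other symbol self-loops. The accepting set is {q2, q3}.
4 states suffice.
        0   1  
>  q0   q1  q0 
   q1   q2  q1 
 * q2   q3  q2 
 * q3   q3  q3 
(> = start, * = accepting)

start=q0 accept=q2,q3 q0-0->q1 q0-1->q0 q1-0->q2 q1-1->q1 q2-0->q3 q2-1->q2 q3-0->q3 q3-1->q3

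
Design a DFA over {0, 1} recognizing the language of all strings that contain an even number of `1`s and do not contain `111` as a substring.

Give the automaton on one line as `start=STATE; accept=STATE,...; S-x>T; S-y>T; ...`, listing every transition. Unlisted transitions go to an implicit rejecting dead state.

Run two small machines in parallel and take their product. One (2 states) tracks the count of `1`s modulo 2; the other (4 states) tracks partial matches of the forbidden pattern `111`. Each combined state is a pair, one component from each; accept when both components accept. Minimizing collapses redundant product states.
7 states suffice.
        0   1  
>* s0   s0  s1 
   s1   s2  s3 
   s2   s2  s4 
 * s3   s0  s5 
 * s4   s0  s6 
   s5   s5  s5 
   s6   s2  s5 
(> = start, * = accepting)

start=s0; accept=s0,s3,s4; s0-0>s0; s0-1>s1; s1-0>s2; s1-1>s3; s2-0>s2; s2-1>s4; s3-0>s0; s3-1>s5; s4-0>s0; s4-1>s6; s5-0>s5; s5-1>s5; s6-0>s2; s6-1>s5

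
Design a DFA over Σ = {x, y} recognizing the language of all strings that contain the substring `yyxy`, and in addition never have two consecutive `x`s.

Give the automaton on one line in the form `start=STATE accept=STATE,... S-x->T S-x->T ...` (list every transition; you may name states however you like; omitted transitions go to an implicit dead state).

Run two small machines in parallel and take their product. One (5 states) tracks whether and how much of `yyxy` has been seen; the other (3 states) tracks partial matches of the forbidden pattern `xx`. Each combined state is a pair, one component from each; accept when both components accept. Minimizing collapses redundant product states.
8 states suffice.
        x   y  
>  s0   s1  s2 
   s1   s3  s2 
   s2   s1  s4 
   s3   s3  s3 
   s4   s5  s4 
   s5   s3  s6 
 * s6   s7  s6 
 * s7   s3  s6 
(> = start, * = accepting)

start=s0 accept=s6,s7 s0-x->s1 s0-y->s2 s1-x->s3 s1-y->s2 s2-x->s1 s2-y->s4 s3-x->s3 s3-y->s3 s4-x->s5 s4-y->s4 s5-x->s3 s5-y->s6 s6-x->s7 s6-y->s6 s7-x->s3 s7-y->s6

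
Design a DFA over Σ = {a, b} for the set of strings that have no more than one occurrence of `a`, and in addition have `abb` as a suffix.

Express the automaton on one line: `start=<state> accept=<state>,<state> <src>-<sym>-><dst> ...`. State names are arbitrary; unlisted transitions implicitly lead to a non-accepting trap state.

start=s0 accept=s4 s0-a->s1 s0-b->s0 s1-a->s2 s1-b->s3 s2-a->s2 s2-b->s2 s3-a->s2 s3-b->s4 s4-a->s2 s4-b->s2

Handle the two conditions separately and then intersect. One (3 states) tracks the count of `a`s, saturating at 2; the other (4 states) tracks how much of the suffix `abb` has currently been matched. Each combined state is a pair, one component from each; accept when both components accept. Equivalent product states are then merged.
With 5 states:
        a   b  
>  s0   s1  s0 
   s1   s2  s3 
   s2   s2  s2 
   s3   s2  s4 
 * s4   s2  s2 
(> = start, * = accepting)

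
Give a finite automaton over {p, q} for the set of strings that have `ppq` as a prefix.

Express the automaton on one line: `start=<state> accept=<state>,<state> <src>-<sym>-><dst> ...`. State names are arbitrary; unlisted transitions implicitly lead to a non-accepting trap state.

start=S0 accept=S3 S0-p->S1 S0-q->S4 S1-p->S2 S1-q->S4 S2-p->S4 S2-q->S3 S3-p->S3 S3-q->S3 S4-p->S4 S4-q->S4

Walk along `ppq` while the input agrees: from S0 take `p` to S1, and so on. Any deviation drops to the rejecting sink S4. Once S3 is reached the prefix is confirmed and every continuation is accepted.
With 5 states:
        p   q  
>  S0   S1  S4 
   S1   S2  S4 
   S2   S4  S3 
 * S3   S3  S3 
   S4   S4  S4 
(> = start, * = accepting)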